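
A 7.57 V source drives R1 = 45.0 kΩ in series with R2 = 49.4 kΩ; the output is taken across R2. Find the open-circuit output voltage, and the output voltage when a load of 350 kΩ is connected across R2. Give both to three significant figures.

Unloaded: 3.96 V; loaded: 3.71 V

Open-circuit: V = 7.57 × 49.4/(45.0 + 49.4) = 3.96 V.
With the load, R2 becomes R2‖R_L = 43.29 kΩ, so V = 7.57 × 43.29/88.29 = 3.71 V.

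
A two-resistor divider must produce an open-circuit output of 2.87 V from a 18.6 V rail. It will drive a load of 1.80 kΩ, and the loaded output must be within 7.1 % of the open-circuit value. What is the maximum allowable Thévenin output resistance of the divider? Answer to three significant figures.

R_th ≤ 138 Ω

Loading drop = R_th/(R_th + R_L) ≤ 0.0710, so R_th ≤ R_L · ε/(1−ε) = 1.80 kΩ × 0.0710/0.9290 = 138 Ω.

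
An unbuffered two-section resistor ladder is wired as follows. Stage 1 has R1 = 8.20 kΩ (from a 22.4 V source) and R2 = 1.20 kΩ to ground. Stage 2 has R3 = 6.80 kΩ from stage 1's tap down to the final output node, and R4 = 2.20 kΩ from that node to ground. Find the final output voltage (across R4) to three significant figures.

V_out ≈ 0.626 V

Stage 2 presents R3+R4 = 9.000 kΩ as a load on stage 1's tap.
Stage 1's lower leg becomes R2‖(R3+R4) = 1.059 kΩ, so V_mid = 22.4 × 1.059/9.259 = 2.562 V.
Stage 2 is itself unloaded: V_out = V_mid × R4/(R3+R4) = 2.562 × 2.20/9.000 = 0.626 V.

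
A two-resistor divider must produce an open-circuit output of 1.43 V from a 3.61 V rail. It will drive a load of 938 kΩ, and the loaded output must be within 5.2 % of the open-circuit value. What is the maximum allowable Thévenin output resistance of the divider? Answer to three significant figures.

R_th ≤ 51.5 kΩ

Loading drop = R_th/(R_th + R_L) ≤ 0.0520, so R_th ≤ R_L · ε/(1−ε) = 938 kΩ × 0.0520/0.9480 = 51.5 kΩ.
(Any R1, R2 with R2/(R1+R2) = 0.396 and R1‖R2 ≤ 51.5 kΩ will meet the spec.)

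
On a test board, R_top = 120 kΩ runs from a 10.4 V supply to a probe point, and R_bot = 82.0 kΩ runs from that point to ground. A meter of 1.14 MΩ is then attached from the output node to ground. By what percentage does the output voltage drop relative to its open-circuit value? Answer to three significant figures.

4.10 %

The divider's output (Thévenin) resistance is R_top‖R_bot = 48.71 kΩ.
Fractional drop under load = R_th/(R_th + R_L) = 48.71 / (48.71 + 1140) = 0.04098.
So the output falls by 4.10 %.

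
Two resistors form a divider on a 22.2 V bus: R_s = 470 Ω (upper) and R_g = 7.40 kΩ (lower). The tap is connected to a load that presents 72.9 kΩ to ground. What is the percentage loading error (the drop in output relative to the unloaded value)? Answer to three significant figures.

The divider's output (Thévenin) resistance is R_s‖R_g = 441.9 Ω.
Fractional drop under load = R_th/(R_th + R_L) = 441.9 / (441.9 + 72900) = 0.006026.
So the output falls by 0.603 %.

0.603 %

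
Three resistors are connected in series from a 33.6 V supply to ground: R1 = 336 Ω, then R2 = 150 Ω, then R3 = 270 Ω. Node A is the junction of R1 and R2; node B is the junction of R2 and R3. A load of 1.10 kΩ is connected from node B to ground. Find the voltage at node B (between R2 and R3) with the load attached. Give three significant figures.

V ≈ 10.4 V

At node B, R3 is in parallel with the load: R3‖R_L = 216.8 Ω.
Below node A the resistance is R2 + (R3‖R_L) = 366.8 Ω, so V_A = 33.6 × 366.8/702.8 = 17.54 V.
Then V_B = V_A × (R3‖R_L)/(R2 + R3‖R_L) = 17.54 × 216.8/366.8 = 10.4 V.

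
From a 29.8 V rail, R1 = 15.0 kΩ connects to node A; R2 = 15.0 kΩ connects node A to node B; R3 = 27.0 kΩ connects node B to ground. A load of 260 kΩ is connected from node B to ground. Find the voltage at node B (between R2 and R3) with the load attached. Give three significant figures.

At node B, R3 is in parallel with the load: R3‖R_L = 24.46 kΩ.
Below node A the resistance is R2 + (R3‖R_L) = 39.46 kΩ, so V_A = 29.8 × 39.46/54.46 = 21.59 V.
Then V_B = V_A × (R3‖R_L)/(R2 + R3‖R_L) = 21.59 × 24.46/39.46 = 13.4 V.

V ≈ 13.4 V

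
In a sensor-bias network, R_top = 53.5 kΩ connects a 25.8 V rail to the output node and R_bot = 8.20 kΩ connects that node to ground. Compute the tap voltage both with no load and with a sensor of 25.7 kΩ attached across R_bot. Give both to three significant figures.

Unloaded: 3.43 V; loaded: 2.69 V

Open-circuit: V = 25.8 × 8.20/(53.5 + 8.20) = 3.43 V.
With the load, R_bot becomes R_bot‖R_L = 6.217 kΩ, so V = 25.8 × 6.217/59.72 = 2.69 V.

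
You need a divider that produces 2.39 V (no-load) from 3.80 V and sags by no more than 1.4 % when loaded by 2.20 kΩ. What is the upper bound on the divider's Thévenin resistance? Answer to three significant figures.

R_th ≤ 31.2 Ω

Loading drop = R_th/(R_th + R_L) ≤ 0.0140, so R_th ≤ R_L · ε/(1−ε) = 2.20 kΩ × 0.0140/0.9860 = 31.2 Ω.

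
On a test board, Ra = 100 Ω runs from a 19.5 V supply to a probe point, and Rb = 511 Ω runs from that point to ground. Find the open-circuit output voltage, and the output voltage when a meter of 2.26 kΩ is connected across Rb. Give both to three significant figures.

Unloaded: 16.3 V; loaded: 15.7 V

Open-circuit: V = 19.5 × 511/(100 + 511) = 16.3 V.
With the load, Rb becomes Rb‖R_L = 416.8 Ω, so V = 19.5 × 416.8/516.8 = 15.7 V.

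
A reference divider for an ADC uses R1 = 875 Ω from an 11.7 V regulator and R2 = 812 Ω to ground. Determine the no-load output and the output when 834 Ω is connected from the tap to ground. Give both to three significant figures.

Open-circuit: V = 11.7 × 812/(875 + 812) = 5.63 V.
With the load, R2 becomes R2‖R_L = 411.4 Ω, so V = 11.7 × 411.4/1286 = 3.74 V.

Unloaded: 5.63 V; loaded: 3.74 V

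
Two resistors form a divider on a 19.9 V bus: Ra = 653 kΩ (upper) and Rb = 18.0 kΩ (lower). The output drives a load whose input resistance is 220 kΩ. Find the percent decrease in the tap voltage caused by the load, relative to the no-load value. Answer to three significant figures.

7.38 %

The divider's output (Thévenin) resistance is Ra‖Rb = 17.52 kΩ.
Fractional drop under load = R_th/(R_th + R_L) = 17.52 / (17.52 + 220) = 0.07375.
So the output falls by 7.38 %.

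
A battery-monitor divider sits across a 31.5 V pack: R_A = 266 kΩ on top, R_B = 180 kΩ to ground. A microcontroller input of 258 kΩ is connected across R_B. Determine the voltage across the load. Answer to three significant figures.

The load sits in parallel with R_B: R_B‖R_L = (180 × 258) / (180 + 258) = 106.0 kΩ.
V_out = 31.5 × 106.0 / (266 + 106.0) = 31.5 × 106.0/372.0 = 8.98 V.

V_out ≈ 8.98 V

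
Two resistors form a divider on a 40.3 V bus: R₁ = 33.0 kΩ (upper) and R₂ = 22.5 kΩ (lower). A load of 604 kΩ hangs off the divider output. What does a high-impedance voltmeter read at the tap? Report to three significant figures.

The load sits in parallel with R₂: R₂‖R_L = (22.5 × 604) / (22.5 + 604) = 21.69 kΩ.
V_out = 40.3 × 21.69 / (33.0 + 21.69) = 40.3 × 21.69/54.69 = 16.0 V.

V_out ≈ 16.0 V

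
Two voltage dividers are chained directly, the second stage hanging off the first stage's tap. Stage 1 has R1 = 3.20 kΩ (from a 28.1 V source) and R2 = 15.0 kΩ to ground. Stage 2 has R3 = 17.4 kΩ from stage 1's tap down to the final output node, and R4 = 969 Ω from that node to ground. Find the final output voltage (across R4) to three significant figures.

Stage 2 presents R3+R4 = 18370 Ω as a load on stage 1's tap.
Stage 1's lower leg becomes R2‖(R3+R4) = 8257 Ω, so V_mid = 28.1 × 8257/11460 = 20.25 V.
Stage 2 is itself unloaded: V_out = V_mid × R4/(R3+R4) = 20.25 × 969/18370 = 1.07 V.

V_out ≈ 1.07 V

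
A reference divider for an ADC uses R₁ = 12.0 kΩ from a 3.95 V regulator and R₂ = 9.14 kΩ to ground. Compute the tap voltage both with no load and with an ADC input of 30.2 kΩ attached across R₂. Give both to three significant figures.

Open-circuit: V = 3.95 × 9.14/(12.0 + 9.14) = 1.71 V.
With the load, R₂ becomes R₂‖R_L = 7.016 kΩ, so V = 3.95 × 7.016/19.02 = 1.46 V.

Unloaded: 1.71 V; loaded: 1.46 V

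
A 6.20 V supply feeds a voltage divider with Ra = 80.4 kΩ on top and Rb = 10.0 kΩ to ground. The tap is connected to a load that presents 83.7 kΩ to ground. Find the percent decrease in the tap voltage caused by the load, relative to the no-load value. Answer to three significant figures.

The divider's output (Thévenin) resistance is Ra‖Rb = 8.894 kΩ.
Fractional drop under load = R_th/(R_th + R_L) = 8.894 / (8.894 + 83.7) = 0.09605.
So the output falls by 9.61 %.

9.61 %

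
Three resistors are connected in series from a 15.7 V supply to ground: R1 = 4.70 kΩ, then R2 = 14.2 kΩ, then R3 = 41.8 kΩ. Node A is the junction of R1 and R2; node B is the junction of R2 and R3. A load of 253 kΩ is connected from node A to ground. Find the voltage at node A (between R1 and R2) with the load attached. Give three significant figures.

Below node A the series string R2+R3 = 56.00 kΩ sits in parallel with the 253 kΩ load: 45.85 kΩ.
V_A = 15.7 × 45.85/(4.70 + 45.85) = 14.2 V.

V ≈ 14.2 V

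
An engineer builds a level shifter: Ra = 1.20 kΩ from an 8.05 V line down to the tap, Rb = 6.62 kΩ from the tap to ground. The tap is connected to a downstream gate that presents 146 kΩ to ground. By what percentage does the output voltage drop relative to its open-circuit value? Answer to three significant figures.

The divider's output (Thévenin) resistance is Ra‖Rb = 1.016 kΩ.
Fractional drop under load = R_th/(R_th + R_L) = 1.016 / (1.016 + 146) = 0.006910.
So the output falls by 0.691 %.

0.691 %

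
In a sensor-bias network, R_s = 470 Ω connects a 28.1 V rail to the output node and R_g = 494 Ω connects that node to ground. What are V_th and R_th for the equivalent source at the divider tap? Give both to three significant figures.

V_th = 14.4 V, R_th = 241 Ω

V_th is the open-circuit tap voltage: 28.1 × 494/(470 + 494) = 14.4 V.
With the supply zeroed, R_s and R_g appear in parallel from the tap: R_th = R_s‖R_g = (470 × 494)/964.0 = 241 Ω.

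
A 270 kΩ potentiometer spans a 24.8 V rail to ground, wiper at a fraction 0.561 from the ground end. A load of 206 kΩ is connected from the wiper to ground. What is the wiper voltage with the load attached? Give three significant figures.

V ≈ 10.5 V

The wiper splits the pot into (1−α)R = 118.5 kΩ above and αR = 151.5 kΩ below.
Lower section ‖ load = 87.29 kΩ.
V_wiper = 24.8 × 87.29/(118.5 + 87.29) = 10.5 V.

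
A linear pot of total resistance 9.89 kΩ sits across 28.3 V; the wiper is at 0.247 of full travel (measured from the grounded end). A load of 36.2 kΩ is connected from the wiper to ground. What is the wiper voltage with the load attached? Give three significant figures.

The wiper splits the pot into (1−α)R = 7.447 kΩ above and αR = 2.443 kΩ below.
Lower section ‖ load = 2.288 kΩ.
V_wiper = 28.3 × 2.288/(7.447 + 2.288) = 6.65 V.

V ≈ 6.65 V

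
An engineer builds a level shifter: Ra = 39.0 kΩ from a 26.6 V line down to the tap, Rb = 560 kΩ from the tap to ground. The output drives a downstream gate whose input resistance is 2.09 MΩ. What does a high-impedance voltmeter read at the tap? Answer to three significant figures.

V_out ≈ 24.4 V

The load sits in parallel with Rb: Rb‖R_L = (560 × 2090) / (560 + 2090) = 441.7 kΩ.
V_out = 26.6 × 441.7 / (39.0 + 441.7) = 26.6 × 441.7/480.7 = 24.4 V.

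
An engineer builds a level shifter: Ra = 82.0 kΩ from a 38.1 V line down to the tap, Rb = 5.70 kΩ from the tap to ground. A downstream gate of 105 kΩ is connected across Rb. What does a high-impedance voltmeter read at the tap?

V_out ≈ 2.36 V

The load sits in parallel with Rb: Rb‖R_L = (5.70 × 105) / (5.70 + 105) = 5.407 kΩ.
V_out = 38.1 × 5.407 / (82.0 + 5.407) = 38.1 × 5.407/87.41 = 2.36 V.
(Unloaded it would have been 2.48 V.)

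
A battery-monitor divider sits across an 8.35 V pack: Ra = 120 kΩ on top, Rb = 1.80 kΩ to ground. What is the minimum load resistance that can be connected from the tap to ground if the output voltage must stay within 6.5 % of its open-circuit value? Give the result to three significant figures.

R_L(min) ≈ 25.5 kΩ

Output resistance R_th = Ra‖Rb = (120 × 1.80)/121.8 = 1.773 kΩ.
The fractional drop is R_th/(R_th + R_L); requiring this ≤ 0.0650 gives R_L ≥ R_th(1/0.0650 − 1) = 1.773 × 14.38 = 25.5 kΩ.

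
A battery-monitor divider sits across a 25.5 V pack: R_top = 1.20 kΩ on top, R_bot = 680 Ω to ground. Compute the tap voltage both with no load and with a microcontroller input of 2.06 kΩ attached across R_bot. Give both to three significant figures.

Unloaded: 9.22 V; loaded: 7.62 V

Open-circuit: V = 25.5 × 680/(1200 + 680) = 9.22 V.
With the load, R_bot becomes R_bot‖R_L = 511.2 Ω, so V = 25.5 × 511.2/1711 = 7.62 V.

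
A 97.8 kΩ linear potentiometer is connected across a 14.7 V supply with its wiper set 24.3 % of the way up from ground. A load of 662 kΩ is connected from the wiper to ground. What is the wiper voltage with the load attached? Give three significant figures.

V ≈ 3.48 V

The wiper splits the pot into (1−α)R = 74.03 kΩ above and αR = 23.77 kΩ below.
Lower section ‖ load = 22.94 kΩ.
V_wiper = 14.7 × 22.94/(74.03 + 22.94) = 3.48 V.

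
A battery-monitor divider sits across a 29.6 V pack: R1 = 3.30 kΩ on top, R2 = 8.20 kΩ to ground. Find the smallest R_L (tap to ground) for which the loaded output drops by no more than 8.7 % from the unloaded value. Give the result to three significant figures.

Output resistance R_th = R1‖R2 = (3.30 × 8.20)/11.50 = 2.353 kΩ.
The fractional drop is R_th/(R_th + R_L); requiring this ≤ 0.0870 gives R_L ≥ R_th(1/0.0870 − 1) = 2.353 × 10.49 = 24.7 kΩ.

R_L(min) ≈ 24.7 kΩ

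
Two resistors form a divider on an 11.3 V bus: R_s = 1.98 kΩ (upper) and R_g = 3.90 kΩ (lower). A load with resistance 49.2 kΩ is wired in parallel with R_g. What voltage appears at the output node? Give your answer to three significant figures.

V_out ≈ 7.30 V

The load sits in parallel with R_g: R_g‖R_L = (3.90 × 49.2) / (3.90 + 49.2) = 3.614 kΩ.
V_out = 11.3 × 3.614 / (1.98 + 3.614) = 11.3 × 3.614/5.594 = 7.30 V.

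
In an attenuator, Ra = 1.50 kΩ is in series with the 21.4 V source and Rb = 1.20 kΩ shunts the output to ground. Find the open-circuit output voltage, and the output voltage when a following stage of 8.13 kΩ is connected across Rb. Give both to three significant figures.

Unloaded: 9.51 V; loaded: 8.79 V

Open-circuit: V = 21.4 × 1.20/(1.50 + 1.20) = 9.51 V.
With the load, Rb becomes Rb‖R_L = 1.046 kΩ, so V = 21.4 × 1.046/2.546 = 8.79 V.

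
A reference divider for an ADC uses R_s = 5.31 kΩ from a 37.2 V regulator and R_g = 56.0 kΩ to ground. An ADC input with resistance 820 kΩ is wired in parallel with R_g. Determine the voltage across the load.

V_out ≈ 33.8 V

The load sits in parallel with R_g: R_g‖R_L = (56.0 × 820) / (56.0 + 820) = 52.42 kΩ.
V_out = 37.2 × 52.42 / (5.31 + 52.42) = 37.2 × 52.42/57.73 = 33.8 V.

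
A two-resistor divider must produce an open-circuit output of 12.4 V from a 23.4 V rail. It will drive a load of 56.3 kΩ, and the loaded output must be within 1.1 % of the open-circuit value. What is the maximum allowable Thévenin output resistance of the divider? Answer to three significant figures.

Loading drop = R_th/(R_th + R_L) ≤ 0.0110, so R_th ≤ R_L · ε/(1−ε) = 56.3 kΩ × 0.0110/0.9890 = 626 Ω.

R_th ≤ 626 Ω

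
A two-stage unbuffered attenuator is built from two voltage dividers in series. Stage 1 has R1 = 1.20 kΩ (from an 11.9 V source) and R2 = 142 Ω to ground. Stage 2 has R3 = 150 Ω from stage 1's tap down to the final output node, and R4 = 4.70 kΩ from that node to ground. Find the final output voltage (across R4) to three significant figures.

Stage 2 presents R3+R4 = 4850 Ω as a load on stage 1's tap.
Stage 1's lower leg becomes R2‖(R3+R4) = 138.0 Ω, so V_mid = 11.9 × 138.0/1338 = 1.227 V.
Stage 2 is itself unloaded: V_out = V_mid × R4/(R3+R4) = 1.227 × 4700/4850 = 1.19 V.

V_out ≈ 1.19 V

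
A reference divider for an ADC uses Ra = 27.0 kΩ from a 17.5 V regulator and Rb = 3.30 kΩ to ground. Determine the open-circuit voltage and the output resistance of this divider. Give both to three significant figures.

V_th is the open-circuit tap voltage: 17.5 × 3.30/(27.0 + 3.30) = 1.91 V.
With the supply zeroed, Ra and Rb appear in parallel from the tap: R_th = Ra‖Rb = (27.0 × 3.30)/30.30 = 2.94 kΩ.

V_th = 1.91 V, R_th = 2.94 kΩ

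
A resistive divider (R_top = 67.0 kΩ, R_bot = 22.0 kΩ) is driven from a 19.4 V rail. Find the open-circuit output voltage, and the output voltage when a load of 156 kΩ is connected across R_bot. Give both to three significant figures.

Open-circuit: V = 19.4 × 22.0/(67.0 + 22.0) = 4.80 V.
With the load, R_bot becomes R_bot‖R_L = 19.28 kΩ, so V = 19.4 × 19.28/86.28 = 4.34 V.

Unloaded: 4.80 V; loaded: 4.34 V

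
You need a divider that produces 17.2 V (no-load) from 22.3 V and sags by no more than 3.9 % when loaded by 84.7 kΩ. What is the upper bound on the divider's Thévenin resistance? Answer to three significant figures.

Loading drop = R_th/(R_th + R_L) ≤ 0.0390, so R_th ≤ R_L · ε/(1−ε) = 84.7 kΩ × 0.0390/0.9610 = 3.44 kΩ.
(Any R1, R2 with R2/(R1+R2) = 0.771 and R1‖R2 ≤ 3.44 kΩ will meet the spec.)

R_th ≤ 3.44 kΩ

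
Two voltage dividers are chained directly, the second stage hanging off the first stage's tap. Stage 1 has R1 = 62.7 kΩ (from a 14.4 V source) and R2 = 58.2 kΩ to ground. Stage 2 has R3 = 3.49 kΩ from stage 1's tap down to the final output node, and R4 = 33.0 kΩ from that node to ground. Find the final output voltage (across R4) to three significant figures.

V_out ≈ 3.43 V

Stage 2 presents R3+R4 = 36.49 kΩ as a load on stage 1's tap.
Stage 1's lower leg becomes R2‖(R3+R4) = 22.43 kΩ, so V_mid = 14.4 × 22.43/85.13 = 3.794 V.
Stage 2 is itself unloaded: V_out = V_mid × R4/(R3+R4) = 3.794 × 33.0/36.49 = 3.43 V.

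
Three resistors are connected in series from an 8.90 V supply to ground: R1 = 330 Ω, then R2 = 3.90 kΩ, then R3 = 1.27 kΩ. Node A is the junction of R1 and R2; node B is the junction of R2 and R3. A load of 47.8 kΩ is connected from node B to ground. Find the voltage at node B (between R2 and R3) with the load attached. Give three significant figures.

At node B, R3 is in parallel with the load: R3‖R_L = 1237 Ω.
Below node A the resistance is R2 + (R3‖R_L) = 5137 Ω, so V_A = 8.90 × 5137/5467 = 8.363 V.
Then V_B = V_A × (R3‖R_L)/(R2 + R3‖R_L) = 8.363 × 1237/5137 = 2.01 V.

V ≈ 2.01 V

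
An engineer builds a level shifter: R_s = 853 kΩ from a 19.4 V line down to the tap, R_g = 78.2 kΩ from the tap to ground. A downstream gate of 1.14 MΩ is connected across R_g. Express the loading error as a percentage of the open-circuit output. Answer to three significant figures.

The divider's output (Thévenin) resistance is R_s‖R_g = 71.63 kΩ.
Fractional drop under load = R_th/(R_th + R_L) = 71.63 / (71.63 + 1140) = 0.05912.
So the output falls by 5.91 %.

5.91 %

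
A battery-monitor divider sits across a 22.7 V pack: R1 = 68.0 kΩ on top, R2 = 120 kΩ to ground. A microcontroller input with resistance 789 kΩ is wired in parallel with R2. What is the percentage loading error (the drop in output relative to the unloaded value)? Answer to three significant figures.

5.21 %

The divider's output (Thévenin) resistance is R1‖R2 = 43.40 kΩ.
Fractional drop under load = R_th/(R_th + R_L) = 43.40 / (43.40 + 789) = 0.05214.
So the output falls by 5.21 %.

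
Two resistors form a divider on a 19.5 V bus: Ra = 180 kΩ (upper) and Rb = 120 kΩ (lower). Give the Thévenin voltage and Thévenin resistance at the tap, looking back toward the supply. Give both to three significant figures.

V_th = 7.80 V, R_th = 72.0 kΩ

V_th is the open-circuit tap voltage: 19.5 × 120/(180 + 120) = 7.80 V.
With the supply zeroed, Ra and Rb appear in parallel from the tap: R_th = Ra‖Rb = (180 × 120)/300.0 = 72.0 kΩ.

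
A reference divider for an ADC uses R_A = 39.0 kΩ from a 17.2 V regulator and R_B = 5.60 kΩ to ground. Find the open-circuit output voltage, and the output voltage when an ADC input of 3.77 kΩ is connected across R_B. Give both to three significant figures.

Open-circuit: V = 17.2 × 5.60/(39.0 + 5.60) = 2.16 V.
With the load, R_B becomes R_B‖R_L = 2.253 kΩ, so V = 17.2 × 2.253/41.25 = 0.939 V.

Unloaded: 2.16 V; loaded: 0.939 V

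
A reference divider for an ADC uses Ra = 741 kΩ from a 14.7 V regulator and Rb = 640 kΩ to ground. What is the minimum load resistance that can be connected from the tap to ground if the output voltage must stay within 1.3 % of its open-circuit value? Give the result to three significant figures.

R_L(min) ≈ 26.1 MΩ

Output resistance R_th = Ra‖Rb = (741 × 640)/1381 = 343.4 kΩ.
The fractional drop is R_th/(R_th + R_L); requiring this ≤ 0.0130 gives R_L ≥ R_th(1/0.0130 − 1) = 343.4 × 75.92 = 26.1 MΩ.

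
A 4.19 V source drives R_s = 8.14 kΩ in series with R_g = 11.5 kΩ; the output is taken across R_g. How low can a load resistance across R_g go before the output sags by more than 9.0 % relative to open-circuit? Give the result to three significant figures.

R_L(min) ≈ 48.2 kΩ

Output resistance R_th = R_s‖R_g = (8.14 × 11.5)/19.64 = 4.766 kΩ.
The fractional drop is R_th/(R_th + R_L); requiring this ≤ 0.0900 gives R_L ≥ R_th(1/0.0900 − 1) = 4.766 × 10.11 = 48.2 kΩ.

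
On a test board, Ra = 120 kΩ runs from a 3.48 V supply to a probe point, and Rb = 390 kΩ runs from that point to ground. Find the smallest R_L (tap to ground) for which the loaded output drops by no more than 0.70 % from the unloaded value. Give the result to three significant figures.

R_L(min) ≈ 13.0 MΩ

Output resistance R_th = Ra‖Rb = (120 × 390)/510.0 = 91.76 kΩ.
The fractional drop is R_th/(R_th + R_L); requiring this ≤ 0.00700 gives R_L ≥ R_th(1/0.00700 − 1) = 91.76 × 141.9 = 13.0 MΩ.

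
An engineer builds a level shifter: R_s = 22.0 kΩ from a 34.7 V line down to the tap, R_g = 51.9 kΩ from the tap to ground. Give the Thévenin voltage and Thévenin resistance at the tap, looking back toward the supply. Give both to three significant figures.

V_th is the open-circuit tap voltage: 34.7 × 51.9/(22.0 + 51.9) = 24.4 V.
With the supply zeroed, R_s and R_g appear in parallel from the tap: R_th = R_s‖R_g = (22.0 × 51.9)/73.90 = 15.5 kΩ.

V_th = 24.4 V, R_th = 15.5 kΩ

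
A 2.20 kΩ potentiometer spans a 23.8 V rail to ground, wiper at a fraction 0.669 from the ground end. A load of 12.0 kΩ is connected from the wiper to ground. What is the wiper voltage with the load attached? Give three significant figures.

The wiper splits the pot into (1−α)R = 728.2 Ω above and αR = 1472 Ω below.
Lower section ‖ load = 1311 Ω.
V_wiper = 23.8 × 1311/(728.2 + 1311) = 15.3 V.

V ≈ 15.3 V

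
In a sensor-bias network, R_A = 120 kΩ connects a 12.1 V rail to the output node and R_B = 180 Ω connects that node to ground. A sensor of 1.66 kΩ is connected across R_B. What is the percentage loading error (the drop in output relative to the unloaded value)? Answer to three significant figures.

9.77 %

The divider's output (Thévenin) resistance is R_A‖R_B = 179.7 Ω.
Fractional drop under load = R_th/(R_th + R_L) = 179.7 / (179.7 + 1660) = 0.09769.
So the output falls by 9.77 %.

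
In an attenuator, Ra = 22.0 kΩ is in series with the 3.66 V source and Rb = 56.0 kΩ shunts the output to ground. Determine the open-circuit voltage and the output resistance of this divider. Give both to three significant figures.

V_th is the open-circuit tap voltage: 3.66 × 56.0/(22.0 + 56.0) = 2.63 V.
With the supply zeroed, Ra and Rb appear in parallel from the tap: R_th = Ra‖Rb = (22.0 × 56.0)/78.00 = 15.8 kΩ.

V_th = 2.63 V, R_th = 15.8 kΩ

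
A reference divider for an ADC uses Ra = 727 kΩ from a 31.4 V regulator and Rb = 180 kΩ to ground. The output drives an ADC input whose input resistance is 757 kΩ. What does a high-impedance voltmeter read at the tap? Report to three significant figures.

The load sits in parallel with Rb: Rb‖R_L = (180 × 757) / (180 + 757) = 145.4 kΩ.
V_out = 31.4 × 145.4 / (727 + 145.4) = 31.4 × 145.4/872.4 = 5.23 V.

V_out ≈ 5.23 V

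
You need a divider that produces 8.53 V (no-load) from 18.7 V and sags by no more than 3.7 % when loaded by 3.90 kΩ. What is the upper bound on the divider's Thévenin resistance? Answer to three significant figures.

Loading drop = R_th/(R_th + R_L) ≤ 0.0370, so R_th ≤ R_L · ε/(1−ε) = 3.90 kΩ × 0.0370/0.9630 = 150 Ω.

R_th ≤ 150 Ω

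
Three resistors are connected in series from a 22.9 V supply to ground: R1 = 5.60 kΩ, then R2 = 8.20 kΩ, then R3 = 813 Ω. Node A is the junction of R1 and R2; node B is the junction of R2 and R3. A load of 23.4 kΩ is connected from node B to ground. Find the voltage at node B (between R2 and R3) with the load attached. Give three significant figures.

At node B, R3 is in parallel with the load: R3‖R_L = 785.7 Ω.
Below node A the resistance is R2 + (R3‖R_L) = 8986 Ω, so V_A = 22.9 × 8986/14590 = 14.11 V.
Then V_B = V_A × (R3‖R_L)/(R2 + R3‖R_L) = 14.11 × 785.7/8986 = 1.23 V.

V ≈ 1.23 V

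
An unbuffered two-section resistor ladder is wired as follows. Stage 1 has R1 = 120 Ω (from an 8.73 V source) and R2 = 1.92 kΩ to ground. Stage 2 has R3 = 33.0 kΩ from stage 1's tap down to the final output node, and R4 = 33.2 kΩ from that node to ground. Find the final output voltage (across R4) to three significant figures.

V_out ≈ 4.11 V

Stage 2 presents R3+R4 = 66200 Ω as a load on stage 1's tap.
Stage 1's lower leg becomes R2‖(R3+R4) = 1866 Ω, so V_mid = 8.73 × 1866/1986 = 8.202 V.
Stage 2 is itself unloaded: V_out = V_mid × R4/(R3+R4) = 8.202 × 33200/66200 = 4.11 V.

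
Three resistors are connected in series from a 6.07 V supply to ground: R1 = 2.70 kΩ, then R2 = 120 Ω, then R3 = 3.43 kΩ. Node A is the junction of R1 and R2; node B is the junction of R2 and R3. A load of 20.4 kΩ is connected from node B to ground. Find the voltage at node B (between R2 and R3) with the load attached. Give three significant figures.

V ≈ 3.10 V

At node B, R3 is in parallel with the load: R3‖R_L = 2936 Ω.
Below node A the resistance is R2 + (R3‖R_L) = 3056 Ω, so V_A = 6.07 × 3056/5756 = 3.223 V.
Then V_B = V_A × (R3‖R_L)/(R2 + R3‖R_L) = 3.223 × 2936/3056 = 3.10 V.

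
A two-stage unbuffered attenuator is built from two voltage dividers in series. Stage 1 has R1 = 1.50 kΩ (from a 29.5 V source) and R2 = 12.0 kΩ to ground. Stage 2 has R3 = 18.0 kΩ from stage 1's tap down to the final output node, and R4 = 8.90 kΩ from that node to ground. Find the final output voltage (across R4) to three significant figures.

Stage 2 presents R3+R4 = 26.90 kΩ as a load on stage 1's tap.
Stage 1's lower leg becomes R2‖(R3+R4) = 8.298 kΩ, so V_mid = 29.5 × 8.298/9.798 = 24.98 V.
Stage 2 is itself unloaded: V_out = V_mid × R4/(R3+R4) = 24.98 × 8.90/26.90 = 8.27 V.

V_out ≈ 8.27 V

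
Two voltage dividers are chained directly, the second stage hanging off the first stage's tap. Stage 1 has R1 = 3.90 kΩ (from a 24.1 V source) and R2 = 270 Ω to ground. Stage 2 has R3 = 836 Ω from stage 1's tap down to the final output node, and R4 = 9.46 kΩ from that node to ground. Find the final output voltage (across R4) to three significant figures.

Stage 2 presents R3+R4 = 10300 Ω as a load on stage 1's tap.
Stage 1's lower leg becomes R2‖(R3+R4) = 263.1 Ω, so V_mid = 24.1 × 263.1/4163 = 1.523 V.
Stage 2 is itself unloaded: V_out = V_mid × R4/(R3+R4) = 1.523 × 9460/10300 = 1.40 V.

V_out ≈ 1.40 V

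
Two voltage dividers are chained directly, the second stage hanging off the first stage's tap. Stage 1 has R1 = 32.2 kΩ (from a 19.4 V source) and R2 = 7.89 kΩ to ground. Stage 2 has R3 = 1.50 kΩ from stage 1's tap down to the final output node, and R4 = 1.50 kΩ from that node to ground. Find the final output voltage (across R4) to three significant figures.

Stage 2 presents R3+R4 = 3.000 kΩ as a load on stage 1's tap.
Stage 1's lower leg becomes R2‖(R3+R4) = 2.174 kΩ, so V_mid = 19.4 × 2.174/34.37 = 1.227 V.
Stage 2 is itself unloaded: V_out = V_mid × R4/(R3+R4) = 1.227 × 1.50/3.000 = 0.613 V.

V_out ≈ 0.613 V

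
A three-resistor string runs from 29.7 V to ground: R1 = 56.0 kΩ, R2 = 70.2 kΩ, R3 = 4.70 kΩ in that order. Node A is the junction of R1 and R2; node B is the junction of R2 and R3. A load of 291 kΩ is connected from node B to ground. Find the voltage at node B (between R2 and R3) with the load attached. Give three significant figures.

At node B, R3 is in parallel with the load: R3‖R_L = 4.625 kΩ.
Below node A the resistance is R2 + (R3‖R_L) = 74.83 kΩ, so V_A = 29.7 × 74.83/130.8 = 16.99 V.
Then V_B = V_A × (R3‖R_L)/(R2 + R3‖R_L) = 16.99 × 4.625/74.83 = 1.05 V.

V ≈ 1.05 V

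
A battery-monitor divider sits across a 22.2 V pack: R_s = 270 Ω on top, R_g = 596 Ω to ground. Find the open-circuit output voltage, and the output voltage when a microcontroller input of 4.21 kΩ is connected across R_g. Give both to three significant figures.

Unloaded: 15.3 V; loaded: 14.6 V

Open-circuit: V = 22.2 × 596/(270 + 596) = 15.3 V.
With the load, R_g becomes R_g‖R_L = 522.1 Ω, so V = 22.2 × 522.1/792.1 = 14.6 V.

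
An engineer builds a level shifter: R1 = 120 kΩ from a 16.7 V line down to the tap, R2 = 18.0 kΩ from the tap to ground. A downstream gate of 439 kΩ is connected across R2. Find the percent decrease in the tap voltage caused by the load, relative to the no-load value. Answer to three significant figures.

The divider's output (Thévenin) resistance is R1‖R2 = 15.65 kΩ.
Fractional drop under load = R_th/(R_th + R_L) = 15.65 / (15.65 + 439) = 0.03443.
So the output falls by 3.44 %.

3.44 %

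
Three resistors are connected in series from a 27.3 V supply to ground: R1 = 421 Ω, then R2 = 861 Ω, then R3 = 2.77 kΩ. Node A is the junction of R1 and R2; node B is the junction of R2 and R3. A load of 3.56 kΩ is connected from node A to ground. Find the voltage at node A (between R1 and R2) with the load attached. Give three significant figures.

V ≈ 22.1 V

Below node A the series string R2+R3 = 3631 Ω sits in parallel with the 3560 Ω load: 1798 Ω.
V_A = 27.3 × 1798/(421 + 1798) = 22.1 V.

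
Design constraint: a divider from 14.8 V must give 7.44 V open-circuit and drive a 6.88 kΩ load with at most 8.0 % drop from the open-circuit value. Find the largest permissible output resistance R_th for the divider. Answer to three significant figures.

R_th ≤ 598 Ω

Loading drop = R_th/(R_th + R_L) ≤ 0.0800, so R_th ≤ R_L · ε/(1−ε) = 6.88 kΩ × 0.0800/0.9200 = 598 Ω.
(Any R1, R2 with R2/(R1+R2) = 0.503 and R1‖R2 ≤ 598 Ω will meet the spec.)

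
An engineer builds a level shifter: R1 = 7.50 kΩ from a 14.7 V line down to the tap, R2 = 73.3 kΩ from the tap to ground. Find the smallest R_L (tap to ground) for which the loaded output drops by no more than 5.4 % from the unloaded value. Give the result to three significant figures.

Output resistance R_th = R1‖R2 = (7.50 × 73.3)/80.80 = 6.804 kΩ.
The fractional drop is R_th/(R_th + R_L); requiring this ≤ 0.0540 gives R_L ≥ R_th(1/0.0540 − 1) = 6.804 × 17.52 = 119 kΩ.

R_L(min) ≈ 119 kΩ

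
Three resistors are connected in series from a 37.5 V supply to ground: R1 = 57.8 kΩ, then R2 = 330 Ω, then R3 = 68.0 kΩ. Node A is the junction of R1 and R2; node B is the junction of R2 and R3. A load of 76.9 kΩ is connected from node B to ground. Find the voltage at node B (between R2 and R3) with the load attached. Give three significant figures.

V ≈ 14.4 V

At node B, R3 is in parallel with the load: R3‖R_L = 36090 Ω.
Below node A the resistance is R2 + (R3‖R_L) = 36420 Ω, so V_A = 37.5 × 36420/94220 = 14.49 V.
Then V_B = V_A × (R3‖R_L)/(R2 + R3‖R_L) = 14.49 × 36090/36420 = 14.4 V.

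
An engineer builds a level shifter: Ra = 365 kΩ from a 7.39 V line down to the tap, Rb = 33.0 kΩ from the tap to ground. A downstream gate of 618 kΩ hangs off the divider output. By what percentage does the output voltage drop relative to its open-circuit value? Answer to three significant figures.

4.67 %

The divider's output (Thévenin) resistance is Ra‖Rb = 30.26 kΩ.
Fractional drop under load = R_th/(R_th + R_L) = 30.26 / (30.26 + 618) = 0.04668.
So the output falls by 4.67 %.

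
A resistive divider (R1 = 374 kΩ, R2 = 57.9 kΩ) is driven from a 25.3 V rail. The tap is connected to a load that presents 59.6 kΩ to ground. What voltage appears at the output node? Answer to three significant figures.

V_out ≈ 1.84 V

The load sits in parallel with R2: R2‖R_L = (57.9 × 59.6) / (57.9 + 59.6) = 29.37 kΩ.
V_out = 25.3 × 29.37 / (374 + 29.37) = 25.3 × 29.37/403.4 = 1.84 V.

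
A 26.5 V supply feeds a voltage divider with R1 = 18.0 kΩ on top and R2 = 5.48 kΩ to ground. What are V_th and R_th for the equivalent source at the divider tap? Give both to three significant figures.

V_th is the open-circuit tap voltage: 26.5 × 5.48/(18.0 + 5.48) = 6.18 V.
With the supply zeroed, R1 and R2 appear in parallel from the tap: R_th = R1‖R2 = (18.0 × 5.48)/23.48 = 4.20 kΩ.

V_th = 6.18 V, R_th = 4.20 kΩ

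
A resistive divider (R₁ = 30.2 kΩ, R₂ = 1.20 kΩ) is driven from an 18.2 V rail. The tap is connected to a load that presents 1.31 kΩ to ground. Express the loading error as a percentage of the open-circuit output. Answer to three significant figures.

Unloaded V = 18.2 × 1.20/31.40 = 0.6955 V.
Loaded: R₂‖R_L = 0.6263 kΩ, giving V = 18.2 × 0.6263/30.83 = 0.3698 V.
Drop = (0.6955 − 0.3698) / 0.6955 = 46.8 %.

46.8 %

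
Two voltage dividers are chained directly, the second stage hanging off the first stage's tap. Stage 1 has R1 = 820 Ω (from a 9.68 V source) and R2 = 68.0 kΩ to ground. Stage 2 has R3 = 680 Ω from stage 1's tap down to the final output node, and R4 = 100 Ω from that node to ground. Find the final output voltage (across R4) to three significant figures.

V_out ≈ 0.601 V

Stage 2 presents R3+R4 = 780.0 Ω as a load on stage 1's tap.
Stage 1's lower leg becomes R2‖(R3+R4) = 771.2 Ω, so V_mid = 9.68 × 771.2/1591 = 4.691 V.
Stage 2 is itself unloaded: V_out = V_mid × R4/(R3+R4) = 4.691 × 100/780.0 = 0.601 V.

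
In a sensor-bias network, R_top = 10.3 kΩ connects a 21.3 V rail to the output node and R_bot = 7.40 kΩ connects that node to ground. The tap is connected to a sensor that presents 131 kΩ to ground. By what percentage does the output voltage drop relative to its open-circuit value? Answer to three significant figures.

3.18 %

The divider's output (Thévenin) resistance is R_top‖R_bot = 4.306 kΩ.
Fractional drop under load = R_th/(R_th + R_L) = 4.306 / (4.306 + 131) = 0.03183.
So the output falls by 3.18 %.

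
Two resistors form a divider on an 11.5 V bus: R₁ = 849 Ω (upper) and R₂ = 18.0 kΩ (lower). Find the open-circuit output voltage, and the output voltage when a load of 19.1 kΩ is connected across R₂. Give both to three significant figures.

Open-circuit: V = 11.5 × 18000/(849 + 18000) = 11.0 V.
With the load, R₂ becomes R₂‖R_L = 9267 Ω, so V = 11.5 × 9267/10120 = 10.5 V.

Unloaded: 11.0 V; loaded: 10.5 V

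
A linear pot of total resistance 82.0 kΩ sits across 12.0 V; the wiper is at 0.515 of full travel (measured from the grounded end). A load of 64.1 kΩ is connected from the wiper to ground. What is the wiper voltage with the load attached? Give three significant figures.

V ≈ 4.68 V

The wiper splits the pot into (1−α)R = 39.77 kΩ above and αR = 42.23 kΩ below.
Lower section ‖ load = 25.46 kΩ.
V_wiper = 12.0 × 25.46/(39.77 + 25.46) = 4.68 V.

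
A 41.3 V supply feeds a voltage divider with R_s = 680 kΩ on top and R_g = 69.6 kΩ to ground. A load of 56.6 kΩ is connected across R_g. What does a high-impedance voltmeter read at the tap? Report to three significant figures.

V_out ≈ 1.81 V

The load sits in parallel with R_g: R_g‖R_L = (69.6 × 56.6) / (69.6 + 56.6) = 31.22 kΩ.
V_out = 41.3 × 31.22 / (680 + 31.22) = 41.3 × 31.22/711.2 = 1.81 V.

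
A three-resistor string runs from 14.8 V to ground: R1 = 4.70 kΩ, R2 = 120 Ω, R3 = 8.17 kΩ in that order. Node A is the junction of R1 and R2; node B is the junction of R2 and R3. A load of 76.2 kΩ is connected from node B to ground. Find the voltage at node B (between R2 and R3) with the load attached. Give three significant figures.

V ≈ 8.95 V

At node B, R3 is in parallel with the load: R3‖R_L = 7379 Ω.
Below node A the resistance is R2 + (R3‖R_L) = 7499 Ω, so V_A = 14.8 × 7499/12200 = 9.098 V.
Then V_B = V_A × (R3‖R_L)/(R2 + R3‖R_L) = 9.098 × 7379/7499 = 8.95 V.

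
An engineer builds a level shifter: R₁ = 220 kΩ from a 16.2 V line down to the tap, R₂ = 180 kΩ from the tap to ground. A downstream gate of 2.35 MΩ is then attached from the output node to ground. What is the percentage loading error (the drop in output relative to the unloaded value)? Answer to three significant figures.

4.04 %

The divider's output (Thévenin) resistance is R₁‖R₂ = 99.00 kΩ.
Fractional drop under load = R_th/(R_th + R_L) = 99.00 / (99.00 + 2350) = 0.04042.
So the output falls by 4.04 %.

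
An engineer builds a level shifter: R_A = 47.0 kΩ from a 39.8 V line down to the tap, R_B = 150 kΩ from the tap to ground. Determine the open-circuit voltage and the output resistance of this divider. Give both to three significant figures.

V_th = 30.3 V, R_th = 35.8 kΩ

V_th is the open-circuit tap voltage: 39.8 × 150/(47.0 + 150) = 30.3 V.
With the supply zeroed, R_A and R_B appear in parallel from the tap: R_th = R_A‖R_B = (47.0 × 150)/197.0 = 35.8 kΩ.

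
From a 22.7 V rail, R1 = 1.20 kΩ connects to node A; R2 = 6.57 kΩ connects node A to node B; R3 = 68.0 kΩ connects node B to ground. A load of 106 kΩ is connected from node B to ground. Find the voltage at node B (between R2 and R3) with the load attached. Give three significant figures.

At node B, R3 is in parallel with the load: R3‖R_L = 41.43 kΩ.
Below node A the resistance is R2 + (R3‖R_L) = 48.00 kΩ, so V_A = 22.7 × 48.00/49.20 = 22.15 V.
Then V_B = V_A × (R3‖R_L)/(R2 + R3‖R_L) = 22.15 × 41.43/48.00 = 19.1 V.

V ≈ 19.1 V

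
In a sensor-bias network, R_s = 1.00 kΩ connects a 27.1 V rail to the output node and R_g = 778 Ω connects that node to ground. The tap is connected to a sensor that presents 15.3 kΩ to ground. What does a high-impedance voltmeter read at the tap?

V_out ≈ 11.5 V

The load sits in parallel with R_g: R_g‖R_L = (778 × 15300) / (778 + 15300) = 740.4 Ω.
V_out = 27.1 × 740.4 / (1000 + 740.4) = 27.1 × 740.4/1740 = 11.5 V.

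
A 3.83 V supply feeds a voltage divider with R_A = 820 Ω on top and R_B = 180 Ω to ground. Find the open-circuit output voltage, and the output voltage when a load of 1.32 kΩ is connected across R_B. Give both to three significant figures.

Unloaded: 0.689 V; loaded: 0.620 V

Open-circuit: V = 3.83 × 180/(820 + 180) = 0.689 V.
With the load, R_B becomes R_B‖R_L = 158.4 Ω, so V = 3.83 × 158.4/978.4 = 0.620 V.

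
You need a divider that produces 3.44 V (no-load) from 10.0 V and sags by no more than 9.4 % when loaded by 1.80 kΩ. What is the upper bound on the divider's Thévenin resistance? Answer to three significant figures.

Loading drop = R_th/(R_th + R_L) ≤ 0.0940, so R_th ≤ R_L · ε/(1−ε) = 1.80 kΩ × 0.0940/0.9060 = 187 Ω.

R_th ≤ 187 Ω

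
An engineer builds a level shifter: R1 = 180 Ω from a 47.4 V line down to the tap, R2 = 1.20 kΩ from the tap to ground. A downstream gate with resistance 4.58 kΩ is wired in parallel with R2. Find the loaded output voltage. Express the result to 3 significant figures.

V_out ≈ 39.9 V

The load sits in parallel with R2: R2‖R_L = (1200 × 4580) / (1200 + 4580) = 950.9 Ω.
V_out = 47.4 × 950.9 / (180 + 950.9) = 47.4 × 950.9/1131 = 39.9 V.
(Unloaded it would have been 41.2 V.)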